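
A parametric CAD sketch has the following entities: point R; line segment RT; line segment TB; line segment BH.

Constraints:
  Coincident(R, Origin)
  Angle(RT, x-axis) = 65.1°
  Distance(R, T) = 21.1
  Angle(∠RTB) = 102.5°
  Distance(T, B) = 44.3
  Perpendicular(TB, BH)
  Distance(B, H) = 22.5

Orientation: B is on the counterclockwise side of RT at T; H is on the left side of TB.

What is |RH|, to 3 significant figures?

48.9

R is at the origin; RT runs at 65.1° with length 21.1, so T = 21.1·(cos 65.1°, sin 65.1°) = (8.88, 19.1). ∠RTB = 102.5°, so TB runs at 65.1° + (180° − 102.5°) = 143° from the x-axis; with |TB| = 44.3, B = T + 44.3·(cos 143°, sin 143°) = (-26.3, 46.0). The perpendicularity gives BH at right angles to TB; with |BH| = 22.5 on the left of TB, H = B + 22.5·(-0.607, -0.794) = (-40.0, 28.2). Then |RH| = |H − R| = 48.9.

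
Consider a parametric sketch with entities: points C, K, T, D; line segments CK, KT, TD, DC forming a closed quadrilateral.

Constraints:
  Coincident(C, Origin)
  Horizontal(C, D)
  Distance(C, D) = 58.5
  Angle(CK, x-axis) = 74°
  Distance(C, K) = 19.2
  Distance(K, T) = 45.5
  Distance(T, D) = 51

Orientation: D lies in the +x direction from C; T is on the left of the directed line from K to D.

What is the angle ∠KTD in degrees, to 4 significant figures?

71.15°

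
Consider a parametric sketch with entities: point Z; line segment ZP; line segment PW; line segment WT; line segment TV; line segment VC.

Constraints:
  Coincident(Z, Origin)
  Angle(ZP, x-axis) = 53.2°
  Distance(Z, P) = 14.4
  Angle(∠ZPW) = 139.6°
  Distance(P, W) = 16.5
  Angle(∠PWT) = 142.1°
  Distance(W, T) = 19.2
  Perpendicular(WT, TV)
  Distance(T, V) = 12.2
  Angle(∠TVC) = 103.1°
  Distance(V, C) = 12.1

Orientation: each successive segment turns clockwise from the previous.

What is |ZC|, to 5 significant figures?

25.136

Z is at the origin; ZP runs at 53.2° with length 14.4, so P = (8.6259, 11.531). ∠ZPW = 139.6° gives PW at 12.800° from the x-axis; with |PW| = 16.5, W = (24.716, 15.186). ∠PWT = 142.1° gives WT at -25.100° from the x-axis; with |WT| = 19.2, T = (42.103, 7.0415). WT ⟂ TV, so TV runs at -115.10°; with |TV| = 12.2, V = (36.928, -4.0065). ∠TVC = 103.1° gives VC at 168.00° from the x-axis; with |VC| = 12.1, C = (25.092, -1.4908). Then |ZC| = |C − Z| = 25.136.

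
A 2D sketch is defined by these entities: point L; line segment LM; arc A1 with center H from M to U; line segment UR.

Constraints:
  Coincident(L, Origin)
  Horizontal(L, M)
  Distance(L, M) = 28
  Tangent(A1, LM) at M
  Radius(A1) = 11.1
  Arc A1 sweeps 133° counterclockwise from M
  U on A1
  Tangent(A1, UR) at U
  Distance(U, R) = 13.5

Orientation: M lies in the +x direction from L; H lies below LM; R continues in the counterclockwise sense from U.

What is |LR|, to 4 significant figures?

40.75

L is at the origin; LM is horizontal with |LM| = 28.0 and M on the +x side, so M = (28.00, 0.000). A1 meets LM tangentially, so HM is at right angles to LM, so H = M + (0, -11.1) = (28.00, -11.10). On A1, M sits at bearing 90° from H; a 133° counterclockwise sweep puts U at bearing 223°, so U = H + 11.1·(cos 223°, sin 223°) = (19.88, -18.67). The tangent condition forces HU to be normal to UR, so UR runs along (−sin 223°, cos 223°); with |UR| = 13.5, R = (29.09, -28.54). Then |LR| = |R − L| = 40.75.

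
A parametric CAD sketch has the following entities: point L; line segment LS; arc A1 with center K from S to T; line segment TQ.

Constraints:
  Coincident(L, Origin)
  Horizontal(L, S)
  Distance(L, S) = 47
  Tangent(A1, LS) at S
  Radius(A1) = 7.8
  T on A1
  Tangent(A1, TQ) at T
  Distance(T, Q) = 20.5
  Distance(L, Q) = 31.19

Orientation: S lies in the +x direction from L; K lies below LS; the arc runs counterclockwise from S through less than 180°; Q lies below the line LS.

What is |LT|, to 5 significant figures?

41.722

Checks: ∠(KS, SL) = 90.00° ✓; |KT| = 7.800 ✓; ∠(KT, TQ) = 90.00° ✓; |TQ| = 20.50 ✓; |LQ| = 31.19 ✓.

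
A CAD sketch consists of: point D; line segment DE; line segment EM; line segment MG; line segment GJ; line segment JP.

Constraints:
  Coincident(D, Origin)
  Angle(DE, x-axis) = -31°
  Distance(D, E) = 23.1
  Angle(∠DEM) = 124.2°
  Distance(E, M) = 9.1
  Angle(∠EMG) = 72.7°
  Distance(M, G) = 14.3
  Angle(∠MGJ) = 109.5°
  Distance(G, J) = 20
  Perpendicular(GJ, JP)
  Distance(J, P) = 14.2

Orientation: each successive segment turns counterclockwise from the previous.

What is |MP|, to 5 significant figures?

24.784

D is at the origin; DE runs at -31.0° with length 23.1, so E = (19.801, -11.897). ∠DEM = 124.2° gives EM at 24.800° from the x-axis; with |EM| = 9.1, M = (28.061, -8.0804). ∠EMG = 72.7° gives MG at 132.10° from the x-axis; with |MG| = 14.3, G = (18.474, 2.5299). ∠MGJ = 109.5° gives GJ at -157.40° from the x-axis; with |GJ| = 20.0, J = (0.010035, -5.1560). The perpendicularity gives JP at right angles to GJ, so JP runs at -67.400°; with |JP| = 14.2, P = (5.4670, -18.266). Then |MP| = |P − M| = 24.784.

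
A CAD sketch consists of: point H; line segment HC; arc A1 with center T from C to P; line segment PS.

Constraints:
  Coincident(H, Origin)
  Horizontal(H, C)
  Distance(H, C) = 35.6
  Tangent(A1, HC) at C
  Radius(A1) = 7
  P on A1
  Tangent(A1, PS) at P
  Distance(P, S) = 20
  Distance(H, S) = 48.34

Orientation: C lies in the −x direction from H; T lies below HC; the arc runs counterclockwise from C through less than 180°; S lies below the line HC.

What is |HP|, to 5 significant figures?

43.276

H is at the origin; HC is horizontal with |HC| = 35.6 and C on the −x side, so C = (-35.600, 0.0000). A1 meets HC tangentially, so TC is at right angles to HC, so T = C + (0, -7) = (-35.600, -7.0000). Since TP ⟂ PS (tangency), |TS| = √(7.0² + 20.0²) = 21.190 regardless of where P sits on A1. So S lies on both circle(H, 48.34) and circle(T, 21.190); the below-HC intersection is S = (-39.531, -27.822). P is the foot of the tangent from S: P = (-42.521, -8.0466).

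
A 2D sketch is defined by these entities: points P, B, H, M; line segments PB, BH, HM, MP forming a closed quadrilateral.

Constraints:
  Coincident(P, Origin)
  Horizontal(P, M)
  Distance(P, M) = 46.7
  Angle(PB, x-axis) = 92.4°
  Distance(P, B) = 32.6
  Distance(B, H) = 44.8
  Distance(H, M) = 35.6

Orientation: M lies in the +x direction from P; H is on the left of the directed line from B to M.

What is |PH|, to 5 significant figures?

55.988

P is at the origin; P and M share the same y with |PM| = 46.7 and M in +x, so M = (46.7, 0). PB runs at 92.4° with |PB| = 32.6, so B = (-1.3651, 32.571). H is determined by |BH| = 44.8 and |HM| = 35.6 together: it lies at the intersection of circle(B, 44.8) and circle(M, 35.6). With |BM| = 58.062, the foot of the radical line on BM is 35.401 from B and the perpendicular offset is √(44.8² − 35.401²) = 27.456. Taking the left-of-BM solution: H = (43.343, 35.441).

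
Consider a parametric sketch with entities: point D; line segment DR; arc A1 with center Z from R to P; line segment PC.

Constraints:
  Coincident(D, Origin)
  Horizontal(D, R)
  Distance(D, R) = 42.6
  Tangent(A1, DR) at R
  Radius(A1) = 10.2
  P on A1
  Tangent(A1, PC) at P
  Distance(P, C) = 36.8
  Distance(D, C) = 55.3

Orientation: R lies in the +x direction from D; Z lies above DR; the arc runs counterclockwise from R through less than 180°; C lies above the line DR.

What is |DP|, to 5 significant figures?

53.454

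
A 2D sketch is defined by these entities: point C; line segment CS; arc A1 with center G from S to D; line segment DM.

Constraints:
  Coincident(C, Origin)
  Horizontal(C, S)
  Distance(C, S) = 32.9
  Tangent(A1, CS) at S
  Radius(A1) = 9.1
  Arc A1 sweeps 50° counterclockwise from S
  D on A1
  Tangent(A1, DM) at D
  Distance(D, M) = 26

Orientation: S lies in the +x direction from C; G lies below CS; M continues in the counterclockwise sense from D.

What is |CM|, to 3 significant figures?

24.9

C is at the origin; C and S share the same y with |CS| = 32.9 and S on the +x side, so S = (32.9, 0.00). Since A1 is tangent to CS there, GS ⟂ CS, so G = S + (0, -9.1) = (32.9, -9.10). On A1, S sits at bearing 90° from G; a 50° counterclockwise sweep puts D at bearing 140°, so D = G + 9.1·(cos 140°, sin 140°) = (25.9, -3.25). The tangent condition forces GD to be normal to DM, so DM runs along (−sin 140°, cos 140°); with |DM| = 26.0, M = (9.22, -23.2). Then |CM| = |M − C| = 24.9.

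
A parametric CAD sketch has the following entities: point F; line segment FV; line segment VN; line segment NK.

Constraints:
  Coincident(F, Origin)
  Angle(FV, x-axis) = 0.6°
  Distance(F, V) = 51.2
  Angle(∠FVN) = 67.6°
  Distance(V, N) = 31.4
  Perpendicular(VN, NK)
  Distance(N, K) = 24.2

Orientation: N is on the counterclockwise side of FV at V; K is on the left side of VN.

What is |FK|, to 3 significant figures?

26.0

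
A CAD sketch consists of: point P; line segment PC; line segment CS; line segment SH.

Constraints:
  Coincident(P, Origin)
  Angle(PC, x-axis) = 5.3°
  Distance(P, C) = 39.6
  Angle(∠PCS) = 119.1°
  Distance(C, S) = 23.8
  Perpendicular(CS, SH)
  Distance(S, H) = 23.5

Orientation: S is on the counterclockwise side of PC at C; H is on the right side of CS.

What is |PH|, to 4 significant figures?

72.32

P is at the origin; PC runs at 5.3° with length 39.6, so C = 39.6·(cos 5.3°, sin 5.3°) = (39.43, 3.658). ∠PCS = 119.1°, so CS runs at 5.3° + (180° − 119.1°) = 66.20° from the x-axis; with |CS| = 23.8, S = C + 23.8·(cos 66.20°, sin 66.20°) = (49.04, 25.43). The perpendicularity gives SH at right angles to CS; with |SH| = 23.5 on the right of CS, H = S + 23.5·(0.9150, -0.4035) = (70.54, 15.95). Then |PH| = |H − P| = 72.32.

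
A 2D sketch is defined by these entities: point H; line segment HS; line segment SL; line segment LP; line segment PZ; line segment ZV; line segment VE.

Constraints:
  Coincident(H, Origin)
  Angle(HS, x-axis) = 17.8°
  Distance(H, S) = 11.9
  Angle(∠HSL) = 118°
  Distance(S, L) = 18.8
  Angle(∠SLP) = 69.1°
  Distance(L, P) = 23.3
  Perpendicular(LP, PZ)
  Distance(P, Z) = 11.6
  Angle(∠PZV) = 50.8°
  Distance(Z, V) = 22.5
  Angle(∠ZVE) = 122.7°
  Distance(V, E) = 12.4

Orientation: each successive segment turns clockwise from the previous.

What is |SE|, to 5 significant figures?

32.509

H is at the origin; HS runs at 17.8° with length 11.9, so S = (11.330, 3.6378). ∠HSL = 118.0° gives SL at -44.200° from the x-axis; with |SL| = 18.8, L = (24.808, -9.4689). ∠SLP = 69.1° gives LP at -155.10° from the x-axis; with |LP| = 23.3, P = (3.6741, -19.279). LP is perpendicular to PZ, so PZ runs at 114.90°; with |PZ| = 11.6, Z = (-1.2099, -8.7574). ∠PZV = 50.8° gives ZV at -14.300° from the x-axis; with |ZV| = 22.5, V = (20.593, -14.315). ∠ZVE = 122.7° gives VE at -71.600° from the x-axis; with |VE| = 12.4, E = (24.507, -26.081). Then |SE| = |E − S| = 32.509.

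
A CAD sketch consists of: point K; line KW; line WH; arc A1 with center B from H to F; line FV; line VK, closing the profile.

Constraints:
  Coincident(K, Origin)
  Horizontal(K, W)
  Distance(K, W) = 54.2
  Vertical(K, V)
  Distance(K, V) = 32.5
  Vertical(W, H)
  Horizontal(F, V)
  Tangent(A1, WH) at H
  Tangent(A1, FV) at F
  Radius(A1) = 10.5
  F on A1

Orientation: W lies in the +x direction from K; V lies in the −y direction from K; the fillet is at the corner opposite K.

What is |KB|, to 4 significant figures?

48.93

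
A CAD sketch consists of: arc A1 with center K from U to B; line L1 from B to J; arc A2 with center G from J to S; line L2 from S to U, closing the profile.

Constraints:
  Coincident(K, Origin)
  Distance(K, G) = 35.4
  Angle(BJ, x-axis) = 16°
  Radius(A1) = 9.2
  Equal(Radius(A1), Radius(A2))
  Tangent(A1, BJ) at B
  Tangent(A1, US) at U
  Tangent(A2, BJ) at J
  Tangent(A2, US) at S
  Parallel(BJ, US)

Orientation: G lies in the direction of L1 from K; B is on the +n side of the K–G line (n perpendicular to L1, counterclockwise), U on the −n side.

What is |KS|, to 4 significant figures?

36.58

The slot axis is L1's direction at 16.0°, so u = (cos 16.0°, sin 16.0°) = (0.9613, 0.2756) and n = (−sin 16.0°, cos 16.0°) = (-0.2756, 0.9613). K is at the origin and G lies 35.4 along u from K, so G = 35.4·u = (34.03, 9.758). Tangency of A1 to both parallel lines with radius 9.2 puts B and U at K ± 9.2·n: B = (-2.536, 8.844), U = (2.536, -8.844). Equal radii place J and S the same way about G: J = G + 9.2·n = (31.49, 18.60), S = G − 9.2·n = (36.56, 0.9140). Then |KS| = |S − K| = 36.58.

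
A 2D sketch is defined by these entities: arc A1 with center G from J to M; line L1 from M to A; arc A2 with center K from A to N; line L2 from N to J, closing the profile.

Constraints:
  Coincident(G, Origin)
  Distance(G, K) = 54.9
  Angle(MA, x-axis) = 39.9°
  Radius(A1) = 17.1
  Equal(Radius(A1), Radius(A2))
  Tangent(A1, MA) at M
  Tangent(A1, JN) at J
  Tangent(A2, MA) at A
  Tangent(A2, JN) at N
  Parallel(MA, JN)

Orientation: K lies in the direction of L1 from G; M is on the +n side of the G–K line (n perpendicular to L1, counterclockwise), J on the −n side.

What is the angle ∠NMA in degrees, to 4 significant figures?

31.92°

The slot axis is L1's direction at 39.9°, so u = (cos 39.9°, sin 39.9°) = (0.7672, 0.6414) and n = (−sin 39.9°, cos 39.9°) = (-0.6414, 0.7672). G is at the origin and K lies 54.9 along u from G, so K = 54.9·u = (42.12, 35.22). Tangency of A1 to both parallel lines with radius 17.1 puts M and J at G ± 17.1·n: M = (-10.97, 13.12), J = (10.97, -13.12). Equal radii place A and N the same way about K: A = K + 17.1·n = (31.15, 48.33), N = K − 17.1·n = (53.09, 22.10). Then cos ∠NMA = MN·MA / (|MN||MA|), giving 31.92°.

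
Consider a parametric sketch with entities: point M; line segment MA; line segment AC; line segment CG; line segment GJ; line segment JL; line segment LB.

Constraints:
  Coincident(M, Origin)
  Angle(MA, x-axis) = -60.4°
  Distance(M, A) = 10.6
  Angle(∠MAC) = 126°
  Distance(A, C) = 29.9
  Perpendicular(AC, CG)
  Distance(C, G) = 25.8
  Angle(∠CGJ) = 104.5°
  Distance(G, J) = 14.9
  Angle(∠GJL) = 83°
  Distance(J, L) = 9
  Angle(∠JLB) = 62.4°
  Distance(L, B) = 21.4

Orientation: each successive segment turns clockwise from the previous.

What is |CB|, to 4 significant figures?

28.32

M is at the origin; MA runs at -60.4° with length 10.6, so A = (5.236, -9.217). ∠MAC = 126.0° gives AC at -114.4° from the x-axis; with |AC| = 29.9, C = (-7.116, -36.45). AC ⟂ CG, so CG runs at 155.6°; with |CG| = 25.8, G = (-30.61, -25.79). ∠CGJ = 104.5° gives GJ at 80.10° from the x-axis; with |GJ| = 14.9, J = (-28.05, -11.11). ∠GJL = 83.0° gives JL at -16.90° from the x-axis; with |JL| = 9.0, L = (-19.44, -13.73). ∠JLB = 62.4° gives LB at -134.5° from the x-axis; with |LB| = 21.4, B = (-34.44, -28.99). Then |CB| = |B − C| = 28.32.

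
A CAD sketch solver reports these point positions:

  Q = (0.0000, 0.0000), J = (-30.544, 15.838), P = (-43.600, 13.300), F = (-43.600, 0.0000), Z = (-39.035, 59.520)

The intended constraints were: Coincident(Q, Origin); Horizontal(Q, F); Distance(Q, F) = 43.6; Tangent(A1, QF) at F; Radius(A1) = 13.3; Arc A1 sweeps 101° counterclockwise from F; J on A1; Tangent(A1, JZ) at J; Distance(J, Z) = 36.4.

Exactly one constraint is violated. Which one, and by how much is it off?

Distance(J, Z) = 36.4 — off by 8.10.

Q = (0.00, 0.00) ✓; Q.y = 0.00, F.y = 0.00 ✓; |QF| = 43.60 ✓; ∠(PF, FQ) = 90.00° ✓; |PF| = 13.30 ✓; bearing(P→J) − bearing(P→F) = 101.0° ✓; |PJ| = 13.30 ✓; ∠(PJ, JZ) = 90.00° ✓; |JZ| = 44.50 ✗.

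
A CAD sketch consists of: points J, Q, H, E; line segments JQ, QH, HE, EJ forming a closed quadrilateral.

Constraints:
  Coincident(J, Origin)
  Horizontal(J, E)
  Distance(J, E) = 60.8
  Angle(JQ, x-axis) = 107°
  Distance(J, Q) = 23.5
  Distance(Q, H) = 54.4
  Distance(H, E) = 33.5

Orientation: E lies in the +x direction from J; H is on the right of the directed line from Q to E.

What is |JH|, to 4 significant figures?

35.35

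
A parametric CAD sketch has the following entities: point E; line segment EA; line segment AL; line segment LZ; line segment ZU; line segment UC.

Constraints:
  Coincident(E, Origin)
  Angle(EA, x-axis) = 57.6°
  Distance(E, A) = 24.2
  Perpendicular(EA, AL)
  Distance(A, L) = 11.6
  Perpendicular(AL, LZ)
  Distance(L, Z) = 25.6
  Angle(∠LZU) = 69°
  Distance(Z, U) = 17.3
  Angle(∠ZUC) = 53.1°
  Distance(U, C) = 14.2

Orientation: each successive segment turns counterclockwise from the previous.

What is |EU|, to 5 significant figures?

6.6143

The perpendicularity gives LZ at right angles to AL, so LZ runs at -122.40°; with |LZ| = 25.6, Z = (-10.544, 5.0335). ∠LZU = 69.0° gives ZU at -11.400° from the x-axis; with |ZU| = 17.3, U = (6.4143, 1.6141). Then |EU| = |U − E| = 6.6143.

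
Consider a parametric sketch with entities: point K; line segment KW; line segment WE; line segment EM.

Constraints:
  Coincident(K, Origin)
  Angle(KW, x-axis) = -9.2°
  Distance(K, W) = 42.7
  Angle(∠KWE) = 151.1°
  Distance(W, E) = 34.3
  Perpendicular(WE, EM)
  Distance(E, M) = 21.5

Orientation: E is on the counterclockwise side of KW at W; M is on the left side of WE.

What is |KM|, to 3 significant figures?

71.7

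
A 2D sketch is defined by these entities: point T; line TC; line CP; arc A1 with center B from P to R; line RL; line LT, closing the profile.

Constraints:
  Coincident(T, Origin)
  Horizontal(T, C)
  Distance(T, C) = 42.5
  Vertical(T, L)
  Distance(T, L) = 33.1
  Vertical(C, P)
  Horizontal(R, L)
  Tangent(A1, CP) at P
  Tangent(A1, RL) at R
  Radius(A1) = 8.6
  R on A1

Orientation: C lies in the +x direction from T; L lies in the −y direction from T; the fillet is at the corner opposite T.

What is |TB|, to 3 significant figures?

41.8

T is at the origin; T and C share the same y with |TC| = 42.5 and C on the +x side, so C = (42.5, 0.00). T and L share the same x with |TL| = 33.1 and L on the −y side, so L = (0.00, -33.1). The virtual corner opposite T is at (42.5, -33.1). A1 meets CP tangentially, so BP is at right angles to CP and the tangent condition forces BR to be normal to RL, with radius 8.6, so the center B sits 8.6 in from both sides at B = (33.9, -24.5). Then |TB| = |B − T| = 41.8.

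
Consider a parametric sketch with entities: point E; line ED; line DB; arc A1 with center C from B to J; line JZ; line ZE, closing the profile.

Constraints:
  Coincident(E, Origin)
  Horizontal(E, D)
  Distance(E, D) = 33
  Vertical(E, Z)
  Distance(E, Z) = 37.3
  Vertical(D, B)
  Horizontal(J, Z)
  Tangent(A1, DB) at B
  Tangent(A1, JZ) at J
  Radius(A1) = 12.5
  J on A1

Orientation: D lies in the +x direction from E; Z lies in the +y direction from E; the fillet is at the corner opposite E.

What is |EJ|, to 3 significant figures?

42.6

E is at the origin; E and D share the same y with |ED| = 33.0 and D on the +x side, so D = (33.0, 0.00). EZ is vertical with |EZ| = 37.3 and Z on the +y side, so Z = (0.00, 37.3). The virtual corner opposite E is at (33.0, 37.3). The tangent condition forces CB to be normal to DB and the tangent condition forces CJ to be normal to JZ, with radius 12.5, so the center C sits 12.5 in from both sides at C = (20.5, 24.8). That places the tangent points at B = (33.0, 24.8) on DB and J = (20.5, 37.3) on JZ. Then |EJ| = |J − E| = 42.6.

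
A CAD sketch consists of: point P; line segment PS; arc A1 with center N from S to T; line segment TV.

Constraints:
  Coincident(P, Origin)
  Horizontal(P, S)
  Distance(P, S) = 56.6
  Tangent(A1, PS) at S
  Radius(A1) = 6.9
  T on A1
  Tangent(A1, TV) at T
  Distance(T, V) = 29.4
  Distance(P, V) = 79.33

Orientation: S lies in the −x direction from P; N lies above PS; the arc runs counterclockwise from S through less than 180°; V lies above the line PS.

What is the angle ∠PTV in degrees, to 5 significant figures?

147.26°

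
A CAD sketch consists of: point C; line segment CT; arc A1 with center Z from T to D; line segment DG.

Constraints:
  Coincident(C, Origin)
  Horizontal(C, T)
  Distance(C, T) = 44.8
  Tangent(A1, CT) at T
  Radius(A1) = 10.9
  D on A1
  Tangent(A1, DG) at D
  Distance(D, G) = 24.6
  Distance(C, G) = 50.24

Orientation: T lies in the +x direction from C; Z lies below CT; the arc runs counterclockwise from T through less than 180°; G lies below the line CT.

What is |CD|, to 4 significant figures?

35.78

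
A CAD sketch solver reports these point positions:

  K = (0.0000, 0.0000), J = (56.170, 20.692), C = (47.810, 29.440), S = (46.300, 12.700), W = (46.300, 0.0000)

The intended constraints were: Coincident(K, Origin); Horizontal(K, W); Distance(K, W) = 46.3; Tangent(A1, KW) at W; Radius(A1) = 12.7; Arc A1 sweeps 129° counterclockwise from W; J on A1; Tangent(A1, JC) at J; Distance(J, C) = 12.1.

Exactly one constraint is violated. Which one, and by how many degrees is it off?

Tangent(A1, JC) at J — off by 4.70°.

K = (0.00, 0.00) ✓; K.y = 0.00, W.y = 0.00 ✓; |KW| = 46.30 ✓; ∠(SW, WK) = 90.00° ✓; |SW| = 12.70 ✓; bearing(S→J) − bearing(S→W) = 129.0° ✓; |SJ| = 12.70 ✓; ∠(SJ, JC) = 85.30° ✗; |JC| = 12.10 ✓.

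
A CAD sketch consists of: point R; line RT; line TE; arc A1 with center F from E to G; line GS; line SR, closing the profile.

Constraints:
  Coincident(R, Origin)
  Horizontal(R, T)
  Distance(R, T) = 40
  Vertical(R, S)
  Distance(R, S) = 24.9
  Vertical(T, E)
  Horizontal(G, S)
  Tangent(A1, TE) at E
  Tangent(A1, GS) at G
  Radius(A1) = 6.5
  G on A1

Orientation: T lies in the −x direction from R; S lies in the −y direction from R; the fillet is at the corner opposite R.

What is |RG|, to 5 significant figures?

41.740

The virtual corner opposite R is at (-40.000, -24.900). The tangent condition forces FE to be normal to TE and tangency of A1 to GS means the radius FG is perpendicular to GS, with radius 6.5, so the center F sits 6.5 in from both sides at F = (-33.500, -18.400). That places the tangent points at E = (-40.000, -18.400) on TE and G = (-33.500, -24.900) on GS. Then |RG| = |G − R| = 41.740.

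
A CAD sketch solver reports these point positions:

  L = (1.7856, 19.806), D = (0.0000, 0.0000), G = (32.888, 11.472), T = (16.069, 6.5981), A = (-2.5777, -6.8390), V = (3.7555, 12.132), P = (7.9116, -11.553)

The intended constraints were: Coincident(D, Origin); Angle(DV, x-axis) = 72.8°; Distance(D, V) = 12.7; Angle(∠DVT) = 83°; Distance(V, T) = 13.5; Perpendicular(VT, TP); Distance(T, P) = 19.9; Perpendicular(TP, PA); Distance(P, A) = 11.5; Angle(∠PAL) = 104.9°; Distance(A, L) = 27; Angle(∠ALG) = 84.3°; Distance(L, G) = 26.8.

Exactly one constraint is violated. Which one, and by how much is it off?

Distance(L, G) = 26.8 — off by 5.40.

D = (0.00, 0.00) ✓; DV at 72.80° ✓; |DV| = 12.70 ✓; ∠DVT = 83.00° ✓; |VT| = 13.50 ✓; ∠(VT, TP) = 90.00° ✓; |TP| = 19.90 ✓; ∠(TP, PA) = 90.00° ✓; |PA| = 11.50 ✓; ∠PAL = 104.9° ✓; |AL| = 27.00 ✓; ∠ALG = 84.30° ✓; |LG| = 32.20 ✗.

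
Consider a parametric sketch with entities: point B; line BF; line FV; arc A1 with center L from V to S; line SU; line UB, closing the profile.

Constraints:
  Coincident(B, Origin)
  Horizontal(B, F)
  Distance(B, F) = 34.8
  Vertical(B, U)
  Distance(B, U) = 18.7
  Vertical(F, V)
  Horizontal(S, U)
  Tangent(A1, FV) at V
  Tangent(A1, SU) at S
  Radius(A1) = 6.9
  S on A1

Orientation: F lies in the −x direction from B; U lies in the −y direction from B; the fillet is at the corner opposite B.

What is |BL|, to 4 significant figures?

30.29

BU is vertical with |BU| = 18.7 and U on the −y side, so U = (0.000, -18.70). The virtual corner opposite B is at (-34.80, -18.70). The tangent condition forces LV to be normal to FV and the tangent condition forces LS to be normal to SU, with radius 6.9, so the center L sits 6.9 in from both sides at L = (-27.90, -11.80). Then |BL| = |L − B| = 30.29.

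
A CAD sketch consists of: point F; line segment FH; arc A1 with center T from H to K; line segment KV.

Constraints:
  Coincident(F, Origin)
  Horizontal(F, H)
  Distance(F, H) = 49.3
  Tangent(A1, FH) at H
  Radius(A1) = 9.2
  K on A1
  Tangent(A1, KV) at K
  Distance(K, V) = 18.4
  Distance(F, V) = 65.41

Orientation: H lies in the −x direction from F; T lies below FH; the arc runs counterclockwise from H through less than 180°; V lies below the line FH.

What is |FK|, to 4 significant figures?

59.12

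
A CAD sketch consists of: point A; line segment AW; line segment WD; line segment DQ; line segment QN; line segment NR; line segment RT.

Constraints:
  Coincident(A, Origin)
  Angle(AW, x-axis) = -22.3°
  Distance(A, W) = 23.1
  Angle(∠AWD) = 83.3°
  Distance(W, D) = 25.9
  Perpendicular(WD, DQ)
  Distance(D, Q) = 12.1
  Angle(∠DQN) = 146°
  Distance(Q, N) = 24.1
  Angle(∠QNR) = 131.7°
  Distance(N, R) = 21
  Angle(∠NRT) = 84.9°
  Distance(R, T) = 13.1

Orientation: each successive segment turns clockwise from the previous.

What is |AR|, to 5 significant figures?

16.299

A is at the origin; AW runs at -22.3° with length 23.1, so W = (21.372, -8.7654). ∠AWD = 83.3° gives WD at -119.00° from the x-axis; with |WD| = 25.9, D = (8.8158, -31.418). WD ⟂ DQ, so DQ runs at 151.00°; with |DQ| = 12.1, Q = (-1.7671, -25.552). ∠DQN = 146.0° gives QN at 117.00° from the x-axis; with |QN| = 24.1, N = (-12.708, -4.0786). ∠QNR = 131.7° gives NR at 68.700° from the x-axis; with |NR| = 21.0, R = (-5.0800, 15.487). Then |AR| = |R − A| = 16.299.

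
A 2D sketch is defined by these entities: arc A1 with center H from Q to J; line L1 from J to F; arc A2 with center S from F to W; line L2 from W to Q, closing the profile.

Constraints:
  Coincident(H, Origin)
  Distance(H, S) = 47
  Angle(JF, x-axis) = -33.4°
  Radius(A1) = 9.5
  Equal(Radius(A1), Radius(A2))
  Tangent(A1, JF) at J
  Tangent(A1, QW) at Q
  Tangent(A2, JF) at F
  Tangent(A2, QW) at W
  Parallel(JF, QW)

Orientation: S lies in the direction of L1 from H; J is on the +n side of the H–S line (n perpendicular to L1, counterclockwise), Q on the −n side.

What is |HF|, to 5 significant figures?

47.950

Tangency of A1 to both parallel lines with radius 9.5 puts J and Q at H ± 9.5·n: J = (5.2296, 7.9311), Q = (-5.2296, -7.9311). Equal radii place F and W the same way about S: F = S + 9.5·n = (44.467, -17.942), W = S − 9.5·n = (34.008, -33.804). Then |HF| = |F − H| = 47.950.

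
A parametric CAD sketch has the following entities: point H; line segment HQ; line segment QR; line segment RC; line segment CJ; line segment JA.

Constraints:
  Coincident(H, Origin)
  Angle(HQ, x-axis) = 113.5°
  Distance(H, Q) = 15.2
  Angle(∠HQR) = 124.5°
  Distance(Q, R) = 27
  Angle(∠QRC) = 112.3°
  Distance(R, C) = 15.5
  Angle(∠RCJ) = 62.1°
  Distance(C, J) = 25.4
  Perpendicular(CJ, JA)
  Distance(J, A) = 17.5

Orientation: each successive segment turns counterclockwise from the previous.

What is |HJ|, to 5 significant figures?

16.226

H is at the origin; HQ runs at 113.5° with length 15.2, so Q = (-6.0610, 13.939). ∠HQR = 124.5° gives QR at 169.00° from the x-axis; with |QR| = 27.0, R = (-32.565, 19.091). ∠QRC = 112.3° gives RC at -123.30° from the x-axis; with |RC| = 15.5, C = (-41.075, 6.1361). ∠RCJ = 62.1° gives CJ at -5.4000° from the x-axis; with |CJ| = 25.4, J = (-15.787, 3.7458). Then |HJ| = |J − H| = 16.226.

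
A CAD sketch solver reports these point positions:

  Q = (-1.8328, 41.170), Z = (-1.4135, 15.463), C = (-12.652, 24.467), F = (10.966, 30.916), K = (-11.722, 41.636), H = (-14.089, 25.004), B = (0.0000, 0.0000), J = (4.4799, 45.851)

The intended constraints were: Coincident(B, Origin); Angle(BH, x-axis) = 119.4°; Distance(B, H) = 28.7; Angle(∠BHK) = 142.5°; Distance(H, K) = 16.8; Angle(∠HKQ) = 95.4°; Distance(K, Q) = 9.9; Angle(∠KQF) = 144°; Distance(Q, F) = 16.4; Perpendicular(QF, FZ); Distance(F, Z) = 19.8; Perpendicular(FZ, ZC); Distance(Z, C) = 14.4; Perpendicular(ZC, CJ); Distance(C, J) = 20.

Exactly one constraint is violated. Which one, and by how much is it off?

Distance(C, J) = 20 — off by 7.40.

B = (0.00, 0.00) ✓; BH at 119.4° ✓; |BH| = 28.70 ✓; ∠BHK = 142.5° ✓; |HK| = 16.80 ✓; ∠HKQ = 95.40° ✓; |KQ| = 9.900 ✓; ∠KQF = 144.0° ✓; |QF| = 16.40 ✓; ∠(QF, FZ) = 90.00° ✓; |FZ| = 19.80 ✓; ∠(FZ, ZC) = 90.00° ✓; |ZC| = 14.40 ✓; ∠(ZC, CJ) = 90.00° ✓; |CJ| = 27.40 ✗.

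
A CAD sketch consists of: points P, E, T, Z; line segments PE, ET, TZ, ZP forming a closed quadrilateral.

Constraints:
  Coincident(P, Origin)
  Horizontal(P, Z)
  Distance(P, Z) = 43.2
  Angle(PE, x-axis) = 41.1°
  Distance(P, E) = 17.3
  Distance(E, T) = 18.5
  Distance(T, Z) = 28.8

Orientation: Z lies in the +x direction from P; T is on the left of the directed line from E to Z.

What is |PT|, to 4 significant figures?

35.80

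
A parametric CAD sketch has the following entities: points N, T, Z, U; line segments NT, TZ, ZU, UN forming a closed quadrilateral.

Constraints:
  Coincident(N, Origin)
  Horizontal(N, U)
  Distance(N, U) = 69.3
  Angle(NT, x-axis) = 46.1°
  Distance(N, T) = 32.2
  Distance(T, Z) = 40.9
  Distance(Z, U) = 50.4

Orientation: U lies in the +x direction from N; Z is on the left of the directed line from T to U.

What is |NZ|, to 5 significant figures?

72.908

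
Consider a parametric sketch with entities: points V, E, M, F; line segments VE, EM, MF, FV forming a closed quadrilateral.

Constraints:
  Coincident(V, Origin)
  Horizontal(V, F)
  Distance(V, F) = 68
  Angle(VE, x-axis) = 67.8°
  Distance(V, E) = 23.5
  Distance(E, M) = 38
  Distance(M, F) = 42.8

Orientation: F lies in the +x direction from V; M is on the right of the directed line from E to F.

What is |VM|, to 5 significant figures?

29.290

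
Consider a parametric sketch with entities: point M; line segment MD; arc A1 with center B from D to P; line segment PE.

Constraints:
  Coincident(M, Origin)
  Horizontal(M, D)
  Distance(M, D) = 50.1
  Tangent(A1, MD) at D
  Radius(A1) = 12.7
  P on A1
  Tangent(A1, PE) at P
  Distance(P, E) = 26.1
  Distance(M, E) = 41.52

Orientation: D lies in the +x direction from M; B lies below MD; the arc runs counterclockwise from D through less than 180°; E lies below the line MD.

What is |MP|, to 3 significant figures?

39.3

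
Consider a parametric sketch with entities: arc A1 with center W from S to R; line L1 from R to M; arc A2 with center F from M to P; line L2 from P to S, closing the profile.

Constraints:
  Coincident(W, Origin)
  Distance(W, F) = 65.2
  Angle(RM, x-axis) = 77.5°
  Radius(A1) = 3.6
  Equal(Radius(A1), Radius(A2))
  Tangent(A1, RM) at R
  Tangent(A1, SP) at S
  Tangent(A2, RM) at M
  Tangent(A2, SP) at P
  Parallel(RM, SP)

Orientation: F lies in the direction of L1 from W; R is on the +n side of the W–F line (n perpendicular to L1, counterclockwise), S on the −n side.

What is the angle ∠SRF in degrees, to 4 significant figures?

86.84°

The slot axis is L1's direction at 77.5°, so u = (cos 77.5°, sin 77.5°) = (0.2164, 0.9763) and n = (−sin 77.5°, cos 77.5°) = (-0.9763, 0.2164). W is at the origin and F lies 65.2 along u from W, so F = 65.2·u = (14.11, 63.65). Tangency of A1 to both parallel lines with radius 3.6 puts R and S at W ± 3.6·n: R = (-3.515, 0.7792), S = (3.515, -0.7792). Then cos ∠SRF = RS·RF / (|RS||RF|), giving 86.84°.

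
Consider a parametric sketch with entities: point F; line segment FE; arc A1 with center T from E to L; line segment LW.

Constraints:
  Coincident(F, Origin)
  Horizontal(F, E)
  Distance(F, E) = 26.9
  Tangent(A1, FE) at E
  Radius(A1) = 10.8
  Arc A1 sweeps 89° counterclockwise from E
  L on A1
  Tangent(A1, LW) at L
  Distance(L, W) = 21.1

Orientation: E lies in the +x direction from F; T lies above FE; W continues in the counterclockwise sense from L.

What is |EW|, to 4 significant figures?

33.62

On A1, E sits at bearing -90° from T; an 89° counterclockwise sweep puts L at bearing -1°, so L = T + 10.8·(cos -1°, sin -1°) = (37.70, 10.61). A1 meets LW tangentially, so TL is at right angles to LW, so LW runs along (−sin -1°, cos -1°); with |LW| = 21.1, W = (38.07, 31.71). Then |EW| = |W − E| = 33.62.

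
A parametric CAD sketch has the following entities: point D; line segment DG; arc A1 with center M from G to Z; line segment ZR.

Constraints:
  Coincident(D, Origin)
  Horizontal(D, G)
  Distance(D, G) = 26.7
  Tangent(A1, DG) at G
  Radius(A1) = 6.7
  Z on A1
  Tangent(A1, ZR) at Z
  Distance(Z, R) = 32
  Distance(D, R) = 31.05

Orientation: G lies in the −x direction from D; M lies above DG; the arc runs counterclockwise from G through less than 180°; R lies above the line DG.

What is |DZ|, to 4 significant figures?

21.20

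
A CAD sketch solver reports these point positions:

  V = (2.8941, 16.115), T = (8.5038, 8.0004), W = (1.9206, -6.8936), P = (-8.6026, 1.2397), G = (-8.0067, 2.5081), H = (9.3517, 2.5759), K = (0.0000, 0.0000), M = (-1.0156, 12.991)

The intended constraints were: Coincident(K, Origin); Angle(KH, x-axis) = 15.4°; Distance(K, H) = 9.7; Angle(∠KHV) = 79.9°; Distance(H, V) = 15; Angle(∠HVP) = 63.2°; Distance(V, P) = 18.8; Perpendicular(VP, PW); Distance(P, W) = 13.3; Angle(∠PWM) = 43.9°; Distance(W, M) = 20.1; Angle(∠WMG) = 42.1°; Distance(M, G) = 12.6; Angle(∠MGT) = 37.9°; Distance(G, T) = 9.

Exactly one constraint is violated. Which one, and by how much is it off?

Distance(G, T) = 9 — off by 8.40.

K = (0.00, 0.00) ✓; KH at 15.40° ✓; |KH| = 9.700 ✓; ∠KHV = 79.90° ✓; |HV| = 15.00 ✓; ∠HVP = 63.20° ✓; |VP| = 18.80 ✓; ∠(VP, PW) = 90.00° ✓; |PW| = 13.30 ✓; ∠PWM = 43.90° ✓; |WM| = 20.10 ✓; ∠WMG = 42.10° ✓; |MG| = 12.60 ✓; ∠MGT = 37.90° ✓; |GT| = 17.40 ✗.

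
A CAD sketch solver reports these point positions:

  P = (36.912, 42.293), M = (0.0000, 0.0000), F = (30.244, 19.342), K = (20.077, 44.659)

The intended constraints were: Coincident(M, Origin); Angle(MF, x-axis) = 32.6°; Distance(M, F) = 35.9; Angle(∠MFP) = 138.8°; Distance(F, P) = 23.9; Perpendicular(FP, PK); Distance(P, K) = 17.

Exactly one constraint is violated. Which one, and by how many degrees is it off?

Perpendicular(FP, PK) — off by 8.20°.

M = (0.00, 0.00) ✓; MF at 32.60° ✓; |MF| = 35.90 ✓; ∠MFP = 138.8° ✓; |FP| = 23.90 ✓; ∠(FP, PK) = 98.20° ✗; |PK| = 17.00 ✓.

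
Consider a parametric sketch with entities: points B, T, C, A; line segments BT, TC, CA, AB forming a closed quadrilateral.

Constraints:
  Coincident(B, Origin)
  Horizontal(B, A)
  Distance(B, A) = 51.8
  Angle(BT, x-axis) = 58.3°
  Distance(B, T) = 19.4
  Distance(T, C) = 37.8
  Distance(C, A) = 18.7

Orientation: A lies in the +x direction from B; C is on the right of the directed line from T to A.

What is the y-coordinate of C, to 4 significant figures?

-10.68

B is at the origin; B and A share the same y with |BA| = 51.8 and A in +x, so A = (51.8, 0). BT runs at 58.3° with |BT| = 19.4, so T = (10.19, 16.51). C is determined by |TC| = 37.8 and |CA| = 18.7 together: it lies at the intersection of circle(T, 37.8) and circle(A, 18.7). With |TA| = 44.76, the foot of the radical line on TA is 34.43 from T and the perpendicular offset is √(37.8² − 34.43²) = 15.59. Taking the right-of-TA solution: C = (36.45, -10.68).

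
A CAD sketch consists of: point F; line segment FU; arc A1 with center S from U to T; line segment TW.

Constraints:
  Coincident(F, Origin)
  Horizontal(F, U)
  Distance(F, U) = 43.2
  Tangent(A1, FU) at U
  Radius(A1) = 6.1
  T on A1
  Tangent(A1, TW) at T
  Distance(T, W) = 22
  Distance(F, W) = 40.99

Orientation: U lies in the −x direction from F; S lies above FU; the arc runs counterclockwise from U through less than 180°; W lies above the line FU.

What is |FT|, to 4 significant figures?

37.57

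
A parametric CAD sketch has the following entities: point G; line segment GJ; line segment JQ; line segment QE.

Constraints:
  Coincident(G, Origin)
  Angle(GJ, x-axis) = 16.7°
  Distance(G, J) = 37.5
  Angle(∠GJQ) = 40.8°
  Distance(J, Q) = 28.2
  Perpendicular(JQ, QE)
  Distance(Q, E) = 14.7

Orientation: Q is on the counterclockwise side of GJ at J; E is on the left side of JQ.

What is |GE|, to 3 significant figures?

9.81

∠GJQ = 40.8°, so JQ runs at 16.7° + (180° − 40.8°) = 156° from the x-axis; with |JQ| = 28.2, Q = J + 28.2·(cos 156°, sin 156°) = (10.2, 22.3). JQ is perpendicular to QE; with |QE| = 14.7 on the left of JQ, E = Q + 14.7·(-0.408, -0.913) = (4.17, 8.87). Then |GE| = |E − G| = 9.81.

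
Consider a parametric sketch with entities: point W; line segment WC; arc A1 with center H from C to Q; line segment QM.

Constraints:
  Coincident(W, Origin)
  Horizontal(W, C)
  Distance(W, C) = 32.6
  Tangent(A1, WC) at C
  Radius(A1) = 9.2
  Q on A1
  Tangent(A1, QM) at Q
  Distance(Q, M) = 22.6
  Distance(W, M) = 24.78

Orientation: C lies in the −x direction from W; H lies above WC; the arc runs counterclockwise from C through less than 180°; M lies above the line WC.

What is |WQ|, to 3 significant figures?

25.5

Checks: |HQ| = 9.200 ✓; ∠(HQ, QM) = 90.00° ✓; |QM| = 22.60 ✓; |WM| = 24.78 ✓.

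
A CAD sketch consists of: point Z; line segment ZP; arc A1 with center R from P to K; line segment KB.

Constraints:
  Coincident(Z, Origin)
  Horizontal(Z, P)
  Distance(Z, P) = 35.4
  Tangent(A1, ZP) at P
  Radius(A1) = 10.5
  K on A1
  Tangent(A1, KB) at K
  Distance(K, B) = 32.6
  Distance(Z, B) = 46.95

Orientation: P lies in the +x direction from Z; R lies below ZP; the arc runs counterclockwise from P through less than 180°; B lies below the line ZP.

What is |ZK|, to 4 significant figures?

26.66

Z is at the origin; Z and P share the same y with |ZP| = 35.4 and P on the +x side, so P = (35.40, 0.000). A1 meets ZP tangentially, so RP is at right angles to ZP, so R = P + (0, -10.5) = (35.40, -10.50). Since RK ⟂ KB (tangency), |RB| = √(10.5² + 32.6²) = 34.25 regardless of where K sits on A1. So B lies on both circle(Z, 46.95) and circle(R, 34.25); the below-ZP intersection is B = (21.43, -41.77). K is the foot of the tangent from B: K = (24.96, -9.364).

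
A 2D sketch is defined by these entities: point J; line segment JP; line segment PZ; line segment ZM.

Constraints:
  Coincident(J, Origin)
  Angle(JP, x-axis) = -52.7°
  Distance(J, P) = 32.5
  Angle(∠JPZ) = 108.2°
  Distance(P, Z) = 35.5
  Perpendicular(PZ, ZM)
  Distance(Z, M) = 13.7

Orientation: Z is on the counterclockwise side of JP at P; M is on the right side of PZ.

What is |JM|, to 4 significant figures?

63.80

∠JPZ = 108.2°, so PZ runs at -52.7° + (180° − 108.2°) = 19.10° from the x-axis; with |PZ| = 35.5, Z = P + 35.5·(cos 19.10°, sin 19.10°) = (53.24, -14.24). The perpendicularity gives ZM at right angles to PZ; with |ZM| = 13.7 on the right of PZ, M = Z + 13.7·(0.3272, -0.9449) = (57.72, -27.18). Then |JM| = |M − J| = 63.80.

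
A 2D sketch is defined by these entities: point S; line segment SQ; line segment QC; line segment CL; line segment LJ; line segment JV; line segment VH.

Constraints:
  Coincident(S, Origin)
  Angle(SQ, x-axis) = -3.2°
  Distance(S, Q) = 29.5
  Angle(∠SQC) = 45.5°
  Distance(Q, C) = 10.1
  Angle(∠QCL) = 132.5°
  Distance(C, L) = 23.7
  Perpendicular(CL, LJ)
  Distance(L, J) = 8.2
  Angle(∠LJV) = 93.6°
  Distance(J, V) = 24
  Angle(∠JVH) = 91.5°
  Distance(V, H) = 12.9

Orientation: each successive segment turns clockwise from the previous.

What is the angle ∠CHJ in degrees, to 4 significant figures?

41.68°

S is at the origin; SQ runs at -3.2° with length 29.5, so Q = (29.45, -1.647). ∠SQC = 45.5° gives QC at -137.7° from the x-axis; with |QC| = 10.1, C = (21.98, -8.444). ∠QCL = 132.5° gives CL at 174.8° from the x-axis; with |CL| = 23.7, L = (-1.619, -6.296). CL ⟂ LJ, so LJ runs at 84.80°; with |LJ| = 8.2, J = (-0.8755, 1.870). ∠LJV = 93.6° gives JV at -1.600° from the x-axis; with |JV| = 24.0, V = (23.12, 1.200). ∠JVH = 91.5° gives VH at -90.10° from the x-axis; with |VH| = 12.9, H = (23.09, -11.70). Then cos ∠CHJ = HC·HJ / (|HC||HJ|), giving 41.68°.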